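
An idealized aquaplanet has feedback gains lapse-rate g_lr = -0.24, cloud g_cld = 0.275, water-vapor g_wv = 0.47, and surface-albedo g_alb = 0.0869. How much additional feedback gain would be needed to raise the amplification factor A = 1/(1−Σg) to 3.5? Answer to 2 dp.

Current total gain = 0.5919.
Target gain for A = 3.5: g* = 1 − 1/3.5 = 0.7143.
Additional gain needed = 0.7143 − 0.5919 = 0.12.

0.12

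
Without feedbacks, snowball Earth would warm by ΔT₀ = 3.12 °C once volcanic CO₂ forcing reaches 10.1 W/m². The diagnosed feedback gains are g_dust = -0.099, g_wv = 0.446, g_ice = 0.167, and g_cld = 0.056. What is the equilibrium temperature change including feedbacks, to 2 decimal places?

Total gain g = -0.099 + 0.446 + 0.167 + 0.056 = 0.57.
Amplification A = 1/(1 − 0.57) = 2.326.
ΔT = 3.12 × 2.326 = 7.26 °C.

7.26 °C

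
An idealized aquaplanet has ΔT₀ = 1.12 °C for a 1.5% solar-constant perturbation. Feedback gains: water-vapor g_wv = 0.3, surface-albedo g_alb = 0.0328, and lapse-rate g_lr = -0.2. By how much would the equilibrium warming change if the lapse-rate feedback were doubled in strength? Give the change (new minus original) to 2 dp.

-0.24 °C

Original: g = 0.1328, ΔT = 1.12/(1−0.1328) = 1.2915 °C.
With doubled lapse-rate: g' = -0.0672, ΔT' = 1.12/(1+0.0672) = 1.0495 °C.
Change = 1.0495 − 1.2915 = -0.24 °C.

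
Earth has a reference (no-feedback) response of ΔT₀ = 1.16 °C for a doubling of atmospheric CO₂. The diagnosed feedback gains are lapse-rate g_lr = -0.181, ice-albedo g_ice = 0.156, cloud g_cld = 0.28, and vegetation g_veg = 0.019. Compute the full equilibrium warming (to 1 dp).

Total gain g = -0.181 + 0.156 + 0.28 + 0.019 = 0.274.
Amplification A = 1/(1 − 0.274) = 1.377.
ΔT = 1.16 × 1.377 = 1.6 °C.

1.6 °C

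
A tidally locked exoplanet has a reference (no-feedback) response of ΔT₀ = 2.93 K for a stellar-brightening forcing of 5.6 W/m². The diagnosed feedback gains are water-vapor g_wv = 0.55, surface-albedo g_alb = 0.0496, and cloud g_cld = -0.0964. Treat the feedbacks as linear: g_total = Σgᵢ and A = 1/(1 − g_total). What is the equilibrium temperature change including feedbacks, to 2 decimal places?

5.90 K

Total gain g = 0.55 + 0.0496 − 0.0964 = 0.5032.
Amplification A = 1/(1 − 0.5032) = 2.013.
ΔT = 2.93 × 2.013 = 5.90 K.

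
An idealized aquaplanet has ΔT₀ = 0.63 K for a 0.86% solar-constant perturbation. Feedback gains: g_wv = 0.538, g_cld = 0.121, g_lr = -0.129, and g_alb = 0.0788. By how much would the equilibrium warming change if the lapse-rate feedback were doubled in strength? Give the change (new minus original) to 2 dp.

Original: g = 0.6088, ΔT = 0.63/(1−0.6088) = 1.6104 K.
With doubled lapse-rate: g' = 0.4798, ΔT' = 0.63/(1−0.4798) = 1.2111 K.
Change = 1.2111 − 1.6104 = -0.40 K.

-0.40 K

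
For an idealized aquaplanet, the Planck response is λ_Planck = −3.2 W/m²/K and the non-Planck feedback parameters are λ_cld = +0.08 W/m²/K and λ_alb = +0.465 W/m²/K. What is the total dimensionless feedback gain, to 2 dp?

0.17

Convert to gains: g_cld = 0.08/3.2 = 0.025; g_alb = 0.465/3.2 = 0.1453.
Total gain g = 0.1703.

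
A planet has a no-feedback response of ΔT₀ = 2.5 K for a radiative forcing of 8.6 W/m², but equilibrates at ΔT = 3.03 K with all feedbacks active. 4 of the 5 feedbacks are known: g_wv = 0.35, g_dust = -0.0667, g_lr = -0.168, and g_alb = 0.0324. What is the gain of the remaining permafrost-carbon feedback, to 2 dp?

Amplification A = ΔT/ΔT₀ = 3.03/2.5 = 1.212.
Total gain g = 1 − 1/A = 1 − 1/1.212 = 0.1749.
Known gains sum to 0.35 − 0.0667 − 0.168 + 0.0324 = 0.1477.
g_pf = 0.1749 − 0.1477 = 0.03.

0.03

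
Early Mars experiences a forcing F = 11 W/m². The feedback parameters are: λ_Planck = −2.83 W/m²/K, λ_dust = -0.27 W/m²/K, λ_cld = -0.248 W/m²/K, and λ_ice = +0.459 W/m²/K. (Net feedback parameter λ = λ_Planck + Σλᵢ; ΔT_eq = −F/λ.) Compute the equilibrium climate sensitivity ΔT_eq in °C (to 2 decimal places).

Net feedback parameter λ = (−2.83) + (-0.27) + (-0.248) + (+0.459) = -2.889 W/m²/K.
ΔT = −F/λ = −11/(-2.889) = 3.81 °C.

3.81 °C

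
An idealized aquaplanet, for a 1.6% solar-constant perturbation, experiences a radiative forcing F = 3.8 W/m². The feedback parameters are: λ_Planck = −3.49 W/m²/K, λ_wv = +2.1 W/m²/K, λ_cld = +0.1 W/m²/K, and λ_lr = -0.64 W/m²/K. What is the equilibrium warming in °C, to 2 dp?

Net feedback parameter λ = (−3.49) + (+2.1) + (+0.1) + (-0.64) = -1.93 W/m²/K.
ΔT = −F/λ = −3.8/(-1.93) = 1.97 °C.

1.97 °C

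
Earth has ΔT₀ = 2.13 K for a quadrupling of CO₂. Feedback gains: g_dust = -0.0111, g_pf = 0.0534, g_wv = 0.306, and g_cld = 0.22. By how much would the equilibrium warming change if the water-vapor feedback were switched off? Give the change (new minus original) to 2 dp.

-2.05 K

Original: g = 0.5683, ΔT = 2.13/(1−0.5683) = 4.9340 K.
Without water-vapor: g' = 0.2623, ΔT' = 2.13/(1−0.2623) = 2.8874 K.
Change = 2.8874 − 4.9340 = -2.05 K.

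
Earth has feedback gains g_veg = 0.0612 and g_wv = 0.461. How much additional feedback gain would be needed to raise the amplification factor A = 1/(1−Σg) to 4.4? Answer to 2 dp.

Current total gain = 0.5222.
Target gain for A = 4.4: g* = 1 − 1/4.4 = 0.7727.
Additional gain needed = 0.7727 − 0.5222 = 0.25.

0.25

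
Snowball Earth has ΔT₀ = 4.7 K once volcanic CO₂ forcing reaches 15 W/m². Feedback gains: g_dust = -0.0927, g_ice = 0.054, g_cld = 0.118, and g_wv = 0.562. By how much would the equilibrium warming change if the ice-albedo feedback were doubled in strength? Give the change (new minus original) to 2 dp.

2.32 K

Original: g = 0.6413, ΔT = 4.7/(1−0.6413) = 13.1029 K.
With doubled ice-albedo: g' = 0.6953, ΔT' = 4.7/(1−0.6953) = 15.4250 K.
Change = 15.4250 − 13.1029 = 2.32 K.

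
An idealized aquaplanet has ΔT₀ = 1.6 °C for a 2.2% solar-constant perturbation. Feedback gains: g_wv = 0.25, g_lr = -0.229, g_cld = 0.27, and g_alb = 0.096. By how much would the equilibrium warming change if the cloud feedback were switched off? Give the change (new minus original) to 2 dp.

-0.80 °C

Original: g = 0.387, ΔT = 1.6/(1−0.387) = 2.6101 °C.
Without cloud: g' = 0.117, ΔT' = 1.6/(1−0.117) = 1.8120 °C.
Change = 1.8120 − 2.6101 = -0.80 °C.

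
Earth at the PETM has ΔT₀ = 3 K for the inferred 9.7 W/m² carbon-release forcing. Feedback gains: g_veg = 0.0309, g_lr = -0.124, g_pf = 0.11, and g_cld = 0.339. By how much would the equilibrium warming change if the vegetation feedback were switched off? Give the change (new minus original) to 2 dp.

Original: g = 0.3559, ΔT = 3/(1−0.3559) = 4.6577 K.
Without vegetation: g' = 0.325, ΔT' = 3/(1−0.325) = 4.4444 K.
Change = 4.4444 − 4.6577 = -0.21 K.

-0.21 K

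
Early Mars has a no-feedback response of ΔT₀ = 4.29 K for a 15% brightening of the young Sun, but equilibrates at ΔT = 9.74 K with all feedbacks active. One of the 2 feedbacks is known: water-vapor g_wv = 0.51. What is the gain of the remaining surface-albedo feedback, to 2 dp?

0.05

Amplification A = ΔT/ΔT₀ = 9.74/4.29 = 2.27.
Total gain g = 1 − 1/A = 1 − 1/2.27 = 0.5595.
The known gain is 0.51.
g_alb = 0.5595 − 0.51 = 0.05.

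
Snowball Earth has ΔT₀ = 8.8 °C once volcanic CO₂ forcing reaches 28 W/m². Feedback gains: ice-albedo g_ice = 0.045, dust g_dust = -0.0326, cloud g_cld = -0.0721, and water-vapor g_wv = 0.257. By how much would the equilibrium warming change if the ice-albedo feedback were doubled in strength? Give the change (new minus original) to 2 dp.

Original: g = 0.1973, ΔT = 8.8/(1−0.1973) = 10.9630 °C.
With doubled ice-albedo: g' = 0.2423, ΔT' = 8.8/(1−0.2423) = 11.6141 °C.
Change = 11.6141 − 10.9630 = 0.65 °C.

0.65 °C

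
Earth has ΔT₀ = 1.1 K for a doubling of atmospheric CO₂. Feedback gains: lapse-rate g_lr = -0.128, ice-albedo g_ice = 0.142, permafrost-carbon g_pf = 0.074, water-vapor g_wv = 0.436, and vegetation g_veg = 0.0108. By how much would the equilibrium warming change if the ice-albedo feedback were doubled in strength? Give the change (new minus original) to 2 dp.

Original: g = 0.5348, ΔT = 1.1/(1−0.5348) = 2.3646 K.
With doubled ice-albedo: g' = 0.6768, ΔT' = 1.1/(1−0.6768) = 3.4035 K.
Change = 3.4035 − 2.3646 = 1.04 K.

1.04 K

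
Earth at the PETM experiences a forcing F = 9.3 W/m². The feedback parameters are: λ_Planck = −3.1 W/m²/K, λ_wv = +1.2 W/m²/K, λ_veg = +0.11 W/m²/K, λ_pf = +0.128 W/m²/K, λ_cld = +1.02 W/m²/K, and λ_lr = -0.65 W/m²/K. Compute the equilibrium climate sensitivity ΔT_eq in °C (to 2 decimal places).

7.20 °C

Net feedback parameter λ = (−3.1) + (+1.2) + (+0.11) + (+0.128) + (+1.02) + (-0.65) = -1.292 W/m²/K.
ΔT = −F/λ = −9.3/(-1.292) = 7.20 °C.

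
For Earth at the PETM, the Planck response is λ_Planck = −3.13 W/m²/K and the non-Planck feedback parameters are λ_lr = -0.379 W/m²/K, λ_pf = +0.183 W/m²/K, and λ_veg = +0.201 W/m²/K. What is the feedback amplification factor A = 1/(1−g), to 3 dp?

Convert to gains: g_lr = -0.379/3.13 = -0.1211; g_pf = 0.183/3.13 = 0.05847; g_veg = 0.201/3.13 = 0.06422.
Total gain g = 0.00159.
A = 1/(1 − 0.00159) = 1.002.

1.002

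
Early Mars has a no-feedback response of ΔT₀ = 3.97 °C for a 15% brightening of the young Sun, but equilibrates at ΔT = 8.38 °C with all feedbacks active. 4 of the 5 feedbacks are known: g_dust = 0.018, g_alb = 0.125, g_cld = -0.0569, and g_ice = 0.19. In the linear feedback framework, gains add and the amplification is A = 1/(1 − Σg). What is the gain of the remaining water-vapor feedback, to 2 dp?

Amplification A = ΔT/ΔT₀ = 8.38/3.97 = 2.111.
Total gain g = 1 − 1/A = 1 − 1/2.111 = 0.5263.
Known gains sum to 0.018 + 0.125 − 0.0569 + 0.19 = 0.2761.
g_wv = 0.5263 − 0.2761 = 0.25.

0.25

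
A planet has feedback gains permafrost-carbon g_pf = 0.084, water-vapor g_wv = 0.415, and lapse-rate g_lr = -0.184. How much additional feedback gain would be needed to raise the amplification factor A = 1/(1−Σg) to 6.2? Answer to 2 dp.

0.52

Current total gain = 0.315.
Target gain for A = 6.2: g* = 1 − 1/6.2 = 0.8387.
Additional gain needed = 0.8387 − 0.315 = 0.52.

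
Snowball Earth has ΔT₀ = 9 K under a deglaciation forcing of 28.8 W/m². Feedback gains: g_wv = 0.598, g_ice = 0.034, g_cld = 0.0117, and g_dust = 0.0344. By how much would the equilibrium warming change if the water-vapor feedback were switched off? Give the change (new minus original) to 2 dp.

Original: g = 0.6781, ΔT = 9/(1−0.6781) = 27.9590 K.
Without water-vapor: g' = 0.0801, ΔT' = 9/(1−0.0801) = 9.7837 K.
Change = 9.7837 − 27.9590 = -18.18 K.

-18.18 K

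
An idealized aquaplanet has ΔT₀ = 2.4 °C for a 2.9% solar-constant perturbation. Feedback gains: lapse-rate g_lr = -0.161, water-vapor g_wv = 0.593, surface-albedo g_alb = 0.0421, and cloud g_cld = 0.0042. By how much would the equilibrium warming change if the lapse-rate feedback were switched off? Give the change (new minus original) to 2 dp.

2.05 °C

Original: g = 0.4783, ΔT = 2.4/(1−0.4783) = 4.6003 °C.
Without lapse-rate: g' = 0.6393, ΔT' = 2.4/(1−0.6393) = 6.6537 °C.
Change = 6.6537 − 4.6003 = 2.05 °C.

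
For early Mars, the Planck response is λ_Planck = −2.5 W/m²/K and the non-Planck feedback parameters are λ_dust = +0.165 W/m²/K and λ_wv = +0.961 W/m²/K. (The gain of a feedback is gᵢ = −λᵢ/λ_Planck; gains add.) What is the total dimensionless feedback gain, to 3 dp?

Convert to gains: g_dust = 0.165/2.5 = 0.066; g_wv = 0.961/2.5 = 0.3844.
Total gain g = 0.4504.

0.450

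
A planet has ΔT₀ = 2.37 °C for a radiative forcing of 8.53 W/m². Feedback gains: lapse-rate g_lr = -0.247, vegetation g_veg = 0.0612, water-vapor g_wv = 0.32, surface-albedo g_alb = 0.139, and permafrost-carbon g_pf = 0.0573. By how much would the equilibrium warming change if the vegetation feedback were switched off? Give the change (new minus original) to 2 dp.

Original: g = 0.3305, ΔT = 2.37/(1−0.3305) = 3.5400 °C.
Without vegetation: g' = 0.2693, ΔT' = 2.37/(1−0.2693) = 3.2435 °C.
Change = 3.2435 − 3.5400 = -0.30 °C.

-0.30 °C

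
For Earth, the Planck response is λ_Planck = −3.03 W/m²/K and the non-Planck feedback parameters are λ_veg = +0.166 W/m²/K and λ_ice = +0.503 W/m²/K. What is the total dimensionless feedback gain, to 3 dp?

0.221

Convert to gains: g_veg = 0.166/3.03 = 0.05479; g_ice = 0.503/3.03 = 0.166.
Total gain g = 0.22079.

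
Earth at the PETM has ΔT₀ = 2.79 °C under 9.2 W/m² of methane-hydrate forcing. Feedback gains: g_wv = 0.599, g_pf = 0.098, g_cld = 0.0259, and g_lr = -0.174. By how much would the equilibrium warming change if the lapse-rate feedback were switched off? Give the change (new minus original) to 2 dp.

Original: g = 0.5489, ΔT = 2.79/(1−0.5489) = 6.1849 °C.
Without lapse-rate: g' = 0.7229, ΔT' = 2.79/(1−0.7229) = 10.0686 °C.
Change = 10.0686 − 6.1849 = 3.88 °C.

3.88 °C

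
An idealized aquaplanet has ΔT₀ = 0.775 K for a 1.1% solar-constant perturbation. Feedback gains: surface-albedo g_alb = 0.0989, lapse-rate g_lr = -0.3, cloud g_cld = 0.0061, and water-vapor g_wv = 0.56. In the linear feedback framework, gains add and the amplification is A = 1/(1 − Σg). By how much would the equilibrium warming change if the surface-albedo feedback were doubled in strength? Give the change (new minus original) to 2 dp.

0.23 K

Original: g = 0.365, ΔT = 0.775/(1−0.365) = 1.2205 K.
With doubled surface-albedo: g' = 0.4639, ΔT' = 0.775/(1−0.4639) = 1.4456 K.
Change = 1.4456 − 1.2205 = 0.23 K.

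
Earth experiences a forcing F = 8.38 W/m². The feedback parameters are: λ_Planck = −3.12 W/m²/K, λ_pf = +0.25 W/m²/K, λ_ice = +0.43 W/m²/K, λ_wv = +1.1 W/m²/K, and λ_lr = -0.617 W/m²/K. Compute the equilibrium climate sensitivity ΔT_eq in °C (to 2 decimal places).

4.28 °C

Net feedback parameter λ = (−3.12) + (+0.25) + (+0.43) + (+1.1) + (-0.617) = -1.957 W/m²/K.
ΔT = −F/λ = −8.38/(-1.957) = 4.28 °C.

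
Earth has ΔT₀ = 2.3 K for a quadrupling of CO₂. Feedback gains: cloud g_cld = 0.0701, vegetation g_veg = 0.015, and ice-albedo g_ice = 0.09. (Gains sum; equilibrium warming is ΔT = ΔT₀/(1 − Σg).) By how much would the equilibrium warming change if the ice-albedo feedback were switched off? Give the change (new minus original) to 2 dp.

Original: g = 0.1751, ΔT = 2.3/(1−0.1751) = 2.7882 K.
Without ice-albedo: g' = 0.0851, ΔT' = 2.3/(1−0.0851) = 2.5139 K.
Change = 2.5139 − 2.7882 = -0.27 K.

-0.27 K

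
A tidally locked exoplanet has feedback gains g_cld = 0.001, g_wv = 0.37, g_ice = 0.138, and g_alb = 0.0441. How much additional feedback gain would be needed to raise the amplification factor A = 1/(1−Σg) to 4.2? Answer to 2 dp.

Current total gain = 0.5531.
Target gain for A = 4.2: g* = 1 − 1/4.2 = 0.7619.
Additional gain needed = 0.7619 − 0.5531 = 0.21.

0.21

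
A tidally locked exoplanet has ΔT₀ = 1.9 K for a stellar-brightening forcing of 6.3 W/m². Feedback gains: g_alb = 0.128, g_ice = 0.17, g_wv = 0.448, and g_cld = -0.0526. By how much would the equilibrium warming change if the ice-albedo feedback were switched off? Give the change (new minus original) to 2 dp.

Original: g = 0.6934, ΔT = 1.9/(1−0.6934) = 6.1970 K.
Without ice-albedo: g' = 0.5234, ΔT' = 1.9/(1−0.5234) = 3.9866 K.
Change = 3.9866 − 6.1970 = -2.21 K.

-2.21 K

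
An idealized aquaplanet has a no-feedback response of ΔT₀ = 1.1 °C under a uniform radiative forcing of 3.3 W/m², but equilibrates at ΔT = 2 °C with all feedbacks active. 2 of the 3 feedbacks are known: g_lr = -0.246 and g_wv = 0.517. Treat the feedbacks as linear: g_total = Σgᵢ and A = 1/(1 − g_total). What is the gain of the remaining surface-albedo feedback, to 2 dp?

Amplification A = ΔT/ΔT₀ = 2/1.1 = 1.818.
Total gain g = 1 − 1/A = 1 − 1/1.818 = 0.4499.
Known gains sum to -0.246 + 0.517 = 0.271.
g_alb = 0.4499 − 0.271 = 0.18.

0.18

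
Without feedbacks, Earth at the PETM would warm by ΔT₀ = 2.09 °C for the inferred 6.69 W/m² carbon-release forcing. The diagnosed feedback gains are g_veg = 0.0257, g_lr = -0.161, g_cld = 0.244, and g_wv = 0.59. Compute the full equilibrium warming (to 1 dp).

Total gain g = 0.0257 − 0.161 + 0.244 + 0.59 = 0.6987.
Amplification A = 1/(1 − 0.6987) = 3.319.
ΔT = 2.09 × 3.319 = 6.9 °C.

6.9 °C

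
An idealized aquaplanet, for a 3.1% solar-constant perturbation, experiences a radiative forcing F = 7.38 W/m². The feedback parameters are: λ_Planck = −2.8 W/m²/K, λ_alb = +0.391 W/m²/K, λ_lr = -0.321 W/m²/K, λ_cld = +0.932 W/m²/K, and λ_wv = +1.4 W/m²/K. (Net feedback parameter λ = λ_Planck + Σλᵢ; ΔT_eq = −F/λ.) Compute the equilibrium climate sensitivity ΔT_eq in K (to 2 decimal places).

Net feedback parameter λ = (−2.8) + (+0.391) + (-0.321) + (+0.932) + (+1.4) = -0.398 W/m²/K.
ΔT = −F/λ = −7.38/(-0.398) = 18.54 K.

18.54 K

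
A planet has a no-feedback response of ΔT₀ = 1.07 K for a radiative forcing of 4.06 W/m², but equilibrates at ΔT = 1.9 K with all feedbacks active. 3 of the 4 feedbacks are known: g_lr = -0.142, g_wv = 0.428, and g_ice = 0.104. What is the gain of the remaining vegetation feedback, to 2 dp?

Amplification A = ΔT/ΔT₀ = 1.9/1.07 = 1.776.
Total gain g = 1 − 1/A = 1 − 1/1.776 = 0.4369.
Known gains sum to -0.142 + 0.428 + 0.104 = 0.39.
g_veg = 0.4369 − 0.39 = 0.05.

0.05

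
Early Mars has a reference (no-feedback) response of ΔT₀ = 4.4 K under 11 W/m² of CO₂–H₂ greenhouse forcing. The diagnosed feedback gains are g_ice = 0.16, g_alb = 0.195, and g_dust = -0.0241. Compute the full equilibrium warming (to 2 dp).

Total gain g = 0.16 + 0.195 − 0.0241 = 0.3309.
Amplification A = 1/(1 − 0.3309) = 1.495.
ΔT = 4.4 × 1.495 = 6.58 K.

6.58 K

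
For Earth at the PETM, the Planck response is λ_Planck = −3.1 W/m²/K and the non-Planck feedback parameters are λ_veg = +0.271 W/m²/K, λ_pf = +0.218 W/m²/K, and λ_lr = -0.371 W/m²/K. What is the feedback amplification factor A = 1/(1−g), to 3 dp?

Convert to gains: g_veg = 0.271/3.1 = 0.08742; g_pf = 0.218/3.1 = 0.07032; g_lr = -0.371/3.1 = -0.1197.
Total gain g = 0.03804.
A = 1/(1 − 0.03804) = 1.040.

1.040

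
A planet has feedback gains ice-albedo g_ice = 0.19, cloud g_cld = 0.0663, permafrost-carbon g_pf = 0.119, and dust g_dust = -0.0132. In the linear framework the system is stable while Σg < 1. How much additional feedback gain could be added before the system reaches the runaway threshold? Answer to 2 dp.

0.64

Current total gain = 0.19 + 0.0663 + 0.119 − 0.0132 = 0.3621.
Margin to runaway = 1 − 0.3621 = 0.64.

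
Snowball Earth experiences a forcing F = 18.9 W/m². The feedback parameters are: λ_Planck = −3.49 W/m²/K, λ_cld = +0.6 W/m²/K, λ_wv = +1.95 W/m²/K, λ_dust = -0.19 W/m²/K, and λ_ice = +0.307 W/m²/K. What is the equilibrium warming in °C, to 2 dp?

22.96 °C

Net feedback parameter λ = (−3.49) + (+0.6) + (+1.95) + (-0.19) + (+0.307) = -0.823 W/m²/K.
ΔT = −F/λ = −18.9/(-0.823) = 22.96 °C.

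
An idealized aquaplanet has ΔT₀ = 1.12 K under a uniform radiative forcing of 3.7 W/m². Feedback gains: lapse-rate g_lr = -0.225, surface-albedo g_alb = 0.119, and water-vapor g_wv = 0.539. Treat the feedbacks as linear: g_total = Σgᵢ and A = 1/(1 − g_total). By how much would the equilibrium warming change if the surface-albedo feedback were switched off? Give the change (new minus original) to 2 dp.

-0.34 K

Original: g = 0.433, ΔT = 1.12/(1−0.433) = 1.9753 K.
Without surface-albedo: g' = 0.314, ΔT' = 1.12/(1−0.314) = 1.6327 K.
Change = 1.6327 − 1.9753 = -0.34 K.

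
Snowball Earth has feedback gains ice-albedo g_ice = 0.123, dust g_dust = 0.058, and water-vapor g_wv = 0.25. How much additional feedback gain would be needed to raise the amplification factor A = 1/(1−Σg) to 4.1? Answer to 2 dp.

Current total gain = 0.431.
Target gain for A = 4.1: g* = 1 − 1/4.1 = 0.7561.
Additional gain needed = 0.7561 − 0.431 = 0.33.

0.33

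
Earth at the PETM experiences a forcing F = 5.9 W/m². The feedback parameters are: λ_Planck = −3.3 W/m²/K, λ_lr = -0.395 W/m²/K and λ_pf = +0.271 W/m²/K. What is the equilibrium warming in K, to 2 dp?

1.72 K

Net feedback parameter λ = (−3.3) + (-0.395) + (+0.271) = -3.424 W/m²/K.
ΔT = −F/λ = −5.9/(-3.424) = 1.72 K.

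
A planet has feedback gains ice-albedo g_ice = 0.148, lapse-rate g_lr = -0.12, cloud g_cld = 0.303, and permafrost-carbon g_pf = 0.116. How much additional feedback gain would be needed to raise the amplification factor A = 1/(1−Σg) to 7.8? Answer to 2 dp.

Current total gain = 0.447.
Target gain for A = 7.8: g* = 1 − 1/7.8 = 0.8718.
Additional gain needed = 0.8718 − 0.447 = 0.42.

0.42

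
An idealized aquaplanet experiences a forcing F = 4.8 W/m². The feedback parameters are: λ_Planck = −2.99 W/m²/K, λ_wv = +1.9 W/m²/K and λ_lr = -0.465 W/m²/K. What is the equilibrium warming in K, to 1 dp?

3.1 K

Net feedback parameter λ = (−2.99) + (+1.9) + (-0.465) = -1.555 W/m²/K.
ΔT = −F/λ = −4.8/(-1.555) = 3.1 K.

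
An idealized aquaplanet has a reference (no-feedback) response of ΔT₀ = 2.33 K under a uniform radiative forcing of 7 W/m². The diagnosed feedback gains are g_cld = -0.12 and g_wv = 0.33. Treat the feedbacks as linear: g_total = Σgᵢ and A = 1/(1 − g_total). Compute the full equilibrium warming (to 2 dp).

Total gain g = -0.12 + 0.33 = 0.21.
Amplification A = 1/(1 − 0.21) = 1.266.
ΔT = 2.33 × 1.266 = 2.95 K.

2.95 K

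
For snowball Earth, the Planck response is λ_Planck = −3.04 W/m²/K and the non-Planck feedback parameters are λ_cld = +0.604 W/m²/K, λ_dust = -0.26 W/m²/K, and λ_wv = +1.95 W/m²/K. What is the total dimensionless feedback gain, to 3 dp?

0.755

Convert to gains: g_cld = 0.604/3.04 = 0.1987; g_dust = -0.26/3.04 = -0.08553; g_wv = 1.95/3.04 = 0.6414.
Total gain g = 0.75457.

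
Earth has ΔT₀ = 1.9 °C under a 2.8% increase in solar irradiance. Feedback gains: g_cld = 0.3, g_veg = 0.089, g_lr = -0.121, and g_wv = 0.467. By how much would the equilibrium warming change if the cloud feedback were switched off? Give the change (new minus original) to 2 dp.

-3.81 °C

Original: g = 0.735, ΔT = 1.9/(1−0.735) = 7.1698 °C.
Without cloud: g' = 0.435, ΔT' = 1.9/(1−0.435) = 3.3628 °C.
Change = 3.3628 − 7.1698 = -3.81 °C.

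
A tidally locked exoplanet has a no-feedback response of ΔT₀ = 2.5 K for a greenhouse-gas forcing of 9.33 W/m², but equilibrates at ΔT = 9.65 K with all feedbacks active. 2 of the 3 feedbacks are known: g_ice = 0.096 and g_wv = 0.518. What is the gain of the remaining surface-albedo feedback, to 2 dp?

Amplification A = ΔT/ΔT₀ = 9.65/2.5 = 3.86.
Total gain g = 1 − 1/A = 1 − 1/3.86 = 0.7409.
Known gains sum to 0.096 + 0.518 = 0.614.
g_alb = 0.7409 − 0.614 = 0.13.

0.13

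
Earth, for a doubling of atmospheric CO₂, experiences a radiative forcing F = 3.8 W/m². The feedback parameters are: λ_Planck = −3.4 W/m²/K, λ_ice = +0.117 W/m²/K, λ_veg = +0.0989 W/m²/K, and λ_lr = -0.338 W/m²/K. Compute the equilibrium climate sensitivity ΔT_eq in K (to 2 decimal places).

1.08 K

Net feedback parameter λ = (−3.4) + (+0.117) + (+0.0989) + (-0.338) = -3.5221 W/m²/K.
ΔT = −F/λ = −3.8/(-3.5221) = 1.08 K.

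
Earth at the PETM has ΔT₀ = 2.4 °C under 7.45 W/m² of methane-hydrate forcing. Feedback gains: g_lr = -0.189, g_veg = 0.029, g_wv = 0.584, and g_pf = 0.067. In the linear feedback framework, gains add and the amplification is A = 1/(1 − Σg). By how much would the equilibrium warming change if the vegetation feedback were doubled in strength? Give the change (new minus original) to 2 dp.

Original: g = 0.491, ΔT = 2.4/(1−0.491) = 4.7151 °C.
With doubled vegetation: g' = 0.52, ΔT' = 2.4/(1−0.52) = 5.0000 °C.
Change = 5.0000 − 4.7151 = 0.28 °C.

0.28 °C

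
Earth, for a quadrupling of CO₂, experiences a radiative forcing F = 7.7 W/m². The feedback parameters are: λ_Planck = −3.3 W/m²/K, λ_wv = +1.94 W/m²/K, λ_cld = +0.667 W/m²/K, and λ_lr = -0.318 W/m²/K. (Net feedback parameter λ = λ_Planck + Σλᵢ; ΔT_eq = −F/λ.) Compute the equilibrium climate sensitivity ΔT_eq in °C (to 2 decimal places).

7.62 °C

Net feedback parameter λ = (−3.3) + (+1.94) + (+0.667) + (-0.318) = -1.011 W/m²/K.
ΔT = −F/λ = −7.7/(-1.011) = 7.62 °C.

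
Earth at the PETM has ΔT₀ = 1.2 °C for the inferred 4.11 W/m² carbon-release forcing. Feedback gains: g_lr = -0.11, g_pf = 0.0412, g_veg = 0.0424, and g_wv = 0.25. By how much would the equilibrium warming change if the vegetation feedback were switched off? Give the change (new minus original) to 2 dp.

-0.08 °C

Original: g = 0.2236, ΔT = 1.2/(1−0.2236) = 1.5456 °C.
Without vegetation: g' = 0.1812, ΔT' = 1.2/(1−0.1812) = 1.4656 °C.
Change = 1.4656 − 1.5456 = -0.08 °C.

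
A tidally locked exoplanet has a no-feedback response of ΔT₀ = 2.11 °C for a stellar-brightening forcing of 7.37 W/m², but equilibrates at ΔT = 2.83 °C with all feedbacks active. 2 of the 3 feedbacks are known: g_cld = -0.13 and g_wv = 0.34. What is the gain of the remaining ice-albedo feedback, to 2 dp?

Amplification A = ΔT/ΔT₀ = 2.83/2.11 = 1.341.
Total gain g = 1 − 1/A = 1 − 1/1.341 = 0.2543.
Known gains sum to -0.13 + 0.34 = 0.21.
g_ice = 0.2543 − 0.21 = 0.04.

0.04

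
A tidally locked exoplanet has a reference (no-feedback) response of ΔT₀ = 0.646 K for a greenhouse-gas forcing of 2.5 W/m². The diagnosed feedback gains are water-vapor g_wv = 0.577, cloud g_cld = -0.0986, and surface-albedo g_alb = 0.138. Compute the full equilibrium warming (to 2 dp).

1.68 K

Total gain g = 0.577 − 0.0986 + 0.138 = 0.6164.
Amplification A = 1/(1 − 0.6164) = 2.607.
ΔT = 0.646 × 2.607 = 1.68 K.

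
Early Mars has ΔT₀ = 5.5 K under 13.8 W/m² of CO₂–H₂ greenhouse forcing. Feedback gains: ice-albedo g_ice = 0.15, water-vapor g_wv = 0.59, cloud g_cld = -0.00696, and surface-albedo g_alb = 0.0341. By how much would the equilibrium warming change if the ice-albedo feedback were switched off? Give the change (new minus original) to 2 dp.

Original: g = 0.76714, ΔT = 5.5/(1−0.76714) = 23.6193 K.
Without ice-albedo: g' = 0.61714, ΔT' = 5.5/(1−0.61714) = 14.3656 K.
Change = 14.3656 − 23.6193 = -9.25 K.

-9.25 K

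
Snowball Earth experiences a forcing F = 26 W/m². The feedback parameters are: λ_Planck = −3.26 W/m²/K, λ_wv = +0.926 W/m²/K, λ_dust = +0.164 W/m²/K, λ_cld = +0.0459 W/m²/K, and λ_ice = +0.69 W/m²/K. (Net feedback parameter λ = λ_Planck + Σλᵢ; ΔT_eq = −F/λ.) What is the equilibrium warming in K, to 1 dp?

18.1 K

Net feedback parameter λ = (−3.26) + (+0.926) + (+0.164) + (+0.0459) + (+0.69) = -1.4341 W/m²/K.
ΔT = −F/λ = −26/(-1.4341) = 18.1 K.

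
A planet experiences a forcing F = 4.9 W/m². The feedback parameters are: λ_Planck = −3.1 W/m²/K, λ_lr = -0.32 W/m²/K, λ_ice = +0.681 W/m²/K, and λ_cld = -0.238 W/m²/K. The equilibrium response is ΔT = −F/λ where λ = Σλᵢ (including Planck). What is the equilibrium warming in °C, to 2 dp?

1.65 °C

Net feedback parameter λ = (−3.1) + (-0.32) + (+0.681) + (-0.238) = -2.977 W/m²/K.
ΔT = −F/λ = −4.9/(-2.977) = 1.65 °C.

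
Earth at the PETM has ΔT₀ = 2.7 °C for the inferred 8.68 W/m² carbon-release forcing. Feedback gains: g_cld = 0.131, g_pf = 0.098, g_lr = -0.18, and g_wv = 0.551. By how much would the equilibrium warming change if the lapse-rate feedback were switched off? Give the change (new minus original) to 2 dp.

5.52 °C

Original: g = 0.6, ΔT = 2.7/(1−0.6) = 6.7500 °C.
Without lapse-rate: g' = 0.78, ΔT' = 2.7/(1−0.78) = 12.2727 °C.
Change = 12.2727 − 6.7500 = 5.52 °C.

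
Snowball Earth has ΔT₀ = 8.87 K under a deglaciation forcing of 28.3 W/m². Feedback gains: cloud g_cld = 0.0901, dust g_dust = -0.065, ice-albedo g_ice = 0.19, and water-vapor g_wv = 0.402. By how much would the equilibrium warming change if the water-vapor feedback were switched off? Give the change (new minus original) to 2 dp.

-11.86 K

Original: g = 0.6171, ΔT = 8.87/(1−0.6171) = 23.1653 K.
Without water-vapor: g' = 0.2151, ΔT' = 8.87/(1−0.2151) = 11.3008 K.
Change = 11.3008 − 23.1653 = -11.86 K.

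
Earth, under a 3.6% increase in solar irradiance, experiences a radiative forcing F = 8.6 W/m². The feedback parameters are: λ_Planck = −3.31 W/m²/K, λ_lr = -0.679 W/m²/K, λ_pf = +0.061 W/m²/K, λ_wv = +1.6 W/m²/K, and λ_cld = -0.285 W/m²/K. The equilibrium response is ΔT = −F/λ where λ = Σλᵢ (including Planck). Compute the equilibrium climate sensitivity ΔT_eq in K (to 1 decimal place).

Net feedback parameter λ = (−3.31) + (-0.679) + (+0.061) + (+1.6) + (-0.285) = -2.613 W/m²/K.
ΔT = −F/λ = −8.6/(-2.613) = 3.3 K.

3.3 K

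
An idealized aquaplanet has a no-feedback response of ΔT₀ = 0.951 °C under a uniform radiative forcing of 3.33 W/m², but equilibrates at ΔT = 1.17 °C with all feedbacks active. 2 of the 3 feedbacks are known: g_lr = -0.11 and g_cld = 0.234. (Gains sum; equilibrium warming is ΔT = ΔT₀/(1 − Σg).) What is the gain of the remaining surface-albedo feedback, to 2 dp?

0.06

Amplification A = ΔT/ΔT₀ = 1.17/0.951 = 1.23.
Total gain g = 1 − 1/A = 1 − 1/1.23 = 0.187.
Known gains sum to -0.11 + 0.234 = 0.124.
g_alb = 0.187 − 0.124 = 0.06.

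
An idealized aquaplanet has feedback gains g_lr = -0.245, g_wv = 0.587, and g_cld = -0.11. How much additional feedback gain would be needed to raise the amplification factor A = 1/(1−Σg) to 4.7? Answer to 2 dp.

Current total gain = 0.232.
Target gain for A = 4.7: g* = 1 − 1/4.7 = 0.7872.
Additional gain needed = 0.7872 − 0.232 = 0.56.

0.56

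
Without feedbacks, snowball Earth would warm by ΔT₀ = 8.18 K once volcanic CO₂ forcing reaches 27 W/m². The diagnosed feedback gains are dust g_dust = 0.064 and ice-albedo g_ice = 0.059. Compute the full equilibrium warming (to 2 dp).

9.33 K

Total gain g = 0.064 + 0.059 = 0.123.
Amplification A = 1/(1 − 0.123) = 1.14.
ΔT = 8.18 × 1.14 = 9.33 K.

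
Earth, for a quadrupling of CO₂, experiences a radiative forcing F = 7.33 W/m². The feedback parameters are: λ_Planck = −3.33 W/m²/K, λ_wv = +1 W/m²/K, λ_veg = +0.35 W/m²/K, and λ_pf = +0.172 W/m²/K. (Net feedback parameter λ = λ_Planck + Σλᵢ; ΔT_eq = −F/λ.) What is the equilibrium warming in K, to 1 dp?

Net feedback parameter λ = (−3.33) + (+1) + (+0.35) + (+0.172) = -1.808 W/m²/K.
ΔT = −F/λ = −7.33/(-1.808) = 4.1 K.

4.1 K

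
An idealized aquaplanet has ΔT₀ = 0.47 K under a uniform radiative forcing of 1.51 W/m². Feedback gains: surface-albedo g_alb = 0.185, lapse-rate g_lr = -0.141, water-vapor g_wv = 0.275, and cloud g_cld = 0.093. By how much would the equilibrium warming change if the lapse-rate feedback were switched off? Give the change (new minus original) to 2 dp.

0.25 K

Original: g = 0.412, ΔT = 0.47/(1−0.412) = 0.7993 K.
Without lapse-rate: g' = 0.553, ΔT' = 0.47/(1−0.553) = 1.0515 K.
Change = 1.0515 − 0.7993 = 0.25 K.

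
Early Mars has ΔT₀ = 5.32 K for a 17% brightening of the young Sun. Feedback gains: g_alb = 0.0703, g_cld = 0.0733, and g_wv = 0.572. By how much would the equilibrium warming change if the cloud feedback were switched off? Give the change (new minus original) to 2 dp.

Original: g = 0.7156, ΔT = 5.32/(1−0.7156) = 18.7060 K.
Without cloud: g' = 0.6423, ΔT' = 5.32/(1−0.6423) = 14.8728 K.
Change = 14.8728 − 18.7060 = -3.83 K.

-3.83 K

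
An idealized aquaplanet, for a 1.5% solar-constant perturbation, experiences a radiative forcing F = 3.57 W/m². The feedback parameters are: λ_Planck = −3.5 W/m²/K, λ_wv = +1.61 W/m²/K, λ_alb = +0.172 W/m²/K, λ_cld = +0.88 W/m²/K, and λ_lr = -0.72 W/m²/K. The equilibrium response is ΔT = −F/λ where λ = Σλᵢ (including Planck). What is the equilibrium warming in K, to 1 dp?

Net feedback parameter λ = (−3.5) + (+1.61) + (+0.172) + (+0.88) + (-0.72) = -1.558 W/m²/K.
ΔT = −F/λ = −3.57/(-1.558) = 2.3 K.

2.3 K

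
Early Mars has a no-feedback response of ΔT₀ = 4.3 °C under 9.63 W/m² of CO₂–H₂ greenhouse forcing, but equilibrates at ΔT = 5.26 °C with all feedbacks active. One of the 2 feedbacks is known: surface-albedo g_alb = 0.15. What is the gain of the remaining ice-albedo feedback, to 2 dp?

Amplification A = ΔT/ΔT₀ = 5.26/4.3 = 1.223.
Total gain g = 1 − 1/A = 1 − 1/1.223 = 0.1823.
The known gain is 0.15.
g_ice = 0.1823 − 0.15 = 0.03.

0.03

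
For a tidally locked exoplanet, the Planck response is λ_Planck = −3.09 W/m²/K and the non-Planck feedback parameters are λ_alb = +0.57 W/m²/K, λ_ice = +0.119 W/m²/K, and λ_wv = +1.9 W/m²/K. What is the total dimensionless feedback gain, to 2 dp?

Convert to gains: g_alb = 0.57/3.09 = 0.1845; g_ice = 0.119/3.09 = 0.03851; g_wv = 1.9/3.09 = 0.6149.
Total gain g = 0.83791.

0.84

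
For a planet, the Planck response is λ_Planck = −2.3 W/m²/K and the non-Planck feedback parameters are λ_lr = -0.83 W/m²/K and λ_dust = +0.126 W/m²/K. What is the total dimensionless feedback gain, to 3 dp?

-0.306

Convert to gains: g_lr = -0.83/2.3 = -0.3609; g_dust = 0.126/2.3 = 0.05478.
Total gain g = -0.30612.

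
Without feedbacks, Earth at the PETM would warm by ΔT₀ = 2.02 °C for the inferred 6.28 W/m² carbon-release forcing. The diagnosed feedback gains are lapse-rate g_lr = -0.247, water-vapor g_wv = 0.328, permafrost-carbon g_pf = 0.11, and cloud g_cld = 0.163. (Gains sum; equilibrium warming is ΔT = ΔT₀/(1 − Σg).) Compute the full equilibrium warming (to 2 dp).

3.13 °C

Total gain g = -0.247 + 0.328 + 0.11 + 0.163 = 0.354.
Amplification A = 1/(1 − 0.354) = 1.548.
ΔT = 2.02 × 1.548 = 3.13 °C.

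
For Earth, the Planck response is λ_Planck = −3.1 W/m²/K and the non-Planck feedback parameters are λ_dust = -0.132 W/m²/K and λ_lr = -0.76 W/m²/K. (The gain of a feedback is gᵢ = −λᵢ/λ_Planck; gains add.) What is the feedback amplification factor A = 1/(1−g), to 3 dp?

Convert to gains: g_dust = -0.132/3.1 = -0.04258; g_lr = -0.76/3.1 = -0.2452.
Total gain g = -0.28778.
A = 1/(1 + 0.28778) = 0.777.

0.777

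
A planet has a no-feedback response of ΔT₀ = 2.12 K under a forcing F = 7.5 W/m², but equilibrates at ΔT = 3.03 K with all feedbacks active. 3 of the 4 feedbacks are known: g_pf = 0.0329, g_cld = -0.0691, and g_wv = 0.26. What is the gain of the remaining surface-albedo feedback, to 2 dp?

Amplification A = ΔT/ΔT₀ = 3.03/2.12 = 1.429.
Total gain g = 1 − 1/A = 1 − 1/1.429 = 0.3002.
Known gains sum to 0.0329 − 0.0691 + 0.26 = 0.2238.
g_alb = 0.3002 − 0.2238 = 0.08.

0.08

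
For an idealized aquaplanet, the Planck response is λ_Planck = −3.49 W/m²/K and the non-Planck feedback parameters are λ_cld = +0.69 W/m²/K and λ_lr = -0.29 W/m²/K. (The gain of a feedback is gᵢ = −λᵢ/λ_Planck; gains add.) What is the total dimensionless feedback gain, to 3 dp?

Convert to gains: g_cld = 0.69/3.49 = 0.1977; g_lr = -0.29/3.49 = -0.08309.
Total gain g = 0.11461.

0.115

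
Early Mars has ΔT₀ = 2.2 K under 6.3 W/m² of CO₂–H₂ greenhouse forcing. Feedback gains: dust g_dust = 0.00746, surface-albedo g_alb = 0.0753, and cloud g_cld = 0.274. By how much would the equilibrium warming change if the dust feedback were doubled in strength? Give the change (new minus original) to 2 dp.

Original: g = 0.35676, ΔT = 2.2/(1−0.35676) = 3.4202 K.
With doubled dust: g' = 0.36422, ΔT' = 2.2/(1−0.36422) = 3.4603 K.
Change = 3.4603 − 3.4202 = 0.04 K.

0.04 K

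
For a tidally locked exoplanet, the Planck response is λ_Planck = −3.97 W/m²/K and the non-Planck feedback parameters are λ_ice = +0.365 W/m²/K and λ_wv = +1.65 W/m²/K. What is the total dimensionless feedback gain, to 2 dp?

Convert to gains: g_ice = 0.365/3.97 = 0.09194; g_wv = 1.65/3.97 = 0.4156.
Total gain g = 0.50754.

0.51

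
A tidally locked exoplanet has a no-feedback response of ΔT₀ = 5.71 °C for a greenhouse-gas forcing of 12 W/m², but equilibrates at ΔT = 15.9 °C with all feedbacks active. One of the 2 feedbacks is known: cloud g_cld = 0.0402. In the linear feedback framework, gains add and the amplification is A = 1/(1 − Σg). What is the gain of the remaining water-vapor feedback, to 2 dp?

Amplification A = ΔT/ΔT₀ = 15.9/5.71 = 2.785.
Total gain g = 1 − 1/A = 1 − 1/2.785 = 0.6409.
The known gain is 0.0402.
g_wv = 0.6409 − 0.0402 = 0.60.

0.60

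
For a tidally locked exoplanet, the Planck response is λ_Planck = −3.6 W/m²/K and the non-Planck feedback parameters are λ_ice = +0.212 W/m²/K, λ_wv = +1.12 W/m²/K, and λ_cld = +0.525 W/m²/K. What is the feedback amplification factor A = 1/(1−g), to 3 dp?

Convert to gains: g_ice = 0.212/3.6 = 0.05889; g_wv = 1.12/3.6 = 0.3111; g_cld = 0.525/3.6 = 0.1458.
Total gain g = 0.51579.
A = 1/(1 − 0.51579) = 2.065.

2.065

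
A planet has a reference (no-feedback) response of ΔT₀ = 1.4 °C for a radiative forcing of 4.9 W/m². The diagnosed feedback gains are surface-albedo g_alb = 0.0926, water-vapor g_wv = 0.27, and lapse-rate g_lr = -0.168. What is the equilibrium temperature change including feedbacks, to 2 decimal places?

1.74 °C

Total gain g = 0.0926 + 0.27 − 0.168 = 0.1946.
Amplification A = 1/(1 − 0.1946) = 1.242.
ΔT = 1.4 × 1.242 = 1.74 °C.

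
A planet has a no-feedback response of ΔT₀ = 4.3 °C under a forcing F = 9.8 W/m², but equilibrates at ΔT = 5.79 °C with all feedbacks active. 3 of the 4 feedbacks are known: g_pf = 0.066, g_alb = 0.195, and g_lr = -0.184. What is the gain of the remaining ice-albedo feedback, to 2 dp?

Amplification A = ΔT/ΔT₀ = 5.79/4.3 = 1.347.
Total gain g = 1 − 1/A = 1 − 1/1.347 = 0.2576.
Known gains sum to 0.066 + 0.195 − 0.184 = 0.077.
g_ice = 0.2576 − 0.077 = 0.18.

0.18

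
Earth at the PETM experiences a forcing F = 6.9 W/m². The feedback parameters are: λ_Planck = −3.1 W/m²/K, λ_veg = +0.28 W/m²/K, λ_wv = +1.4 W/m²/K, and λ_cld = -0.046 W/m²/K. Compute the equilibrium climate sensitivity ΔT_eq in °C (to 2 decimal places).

Net feedback parameter λ = (−3.1) + (+0.28) + (+1.4) + (-0.046) = -1.466 W/m²/K.
ΔT = −F/λ = −6.9/(-1.466) = 4.71 °C.

4.71 °C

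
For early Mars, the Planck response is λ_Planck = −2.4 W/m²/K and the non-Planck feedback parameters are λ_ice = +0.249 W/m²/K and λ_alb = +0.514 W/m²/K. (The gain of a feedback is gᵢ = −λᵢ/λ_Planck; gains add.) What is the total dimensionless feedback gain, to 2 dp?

0.32

Convert to gains: g_ice = 0.249/2.4 = 0.1038; g_alb = 0.514/2.4 = 0.2142.
Total gain g = 0.318.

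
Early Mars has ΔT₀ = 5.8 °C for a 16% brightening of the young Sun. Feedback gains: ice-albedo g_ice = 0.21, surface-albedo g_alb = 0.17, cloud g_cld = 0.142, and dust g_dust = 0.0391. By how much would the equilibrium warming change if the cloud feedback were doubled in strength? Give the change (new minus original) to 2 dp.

Original: g = 0.5611, ΔT = 5.8/(1−0.5611) = 13.2149 °C.
With doubled cloud: g' = 0.7031, ΔT' = 5.8/(1−0.7031) = 19.5352 °C.
Change = 19.5352 − 13.2149 = 6.32 °C.

6.32 °C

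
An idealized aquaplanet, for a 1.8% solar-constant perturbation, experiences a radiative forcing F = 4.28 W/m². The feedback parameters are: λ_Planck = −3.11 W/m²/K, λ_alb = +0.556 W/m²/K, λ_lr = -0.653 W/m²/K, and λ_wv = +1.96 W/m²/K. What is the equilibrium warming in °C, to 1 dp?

3.4 °C

Net feedback parameter λ = (−3.11) + (+0.556) + (-0.653) + (+1.96) = -1.247 W/m²/K.
ΔT = −F/λ = −4.28/(-1.247) = 3.4 °C.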